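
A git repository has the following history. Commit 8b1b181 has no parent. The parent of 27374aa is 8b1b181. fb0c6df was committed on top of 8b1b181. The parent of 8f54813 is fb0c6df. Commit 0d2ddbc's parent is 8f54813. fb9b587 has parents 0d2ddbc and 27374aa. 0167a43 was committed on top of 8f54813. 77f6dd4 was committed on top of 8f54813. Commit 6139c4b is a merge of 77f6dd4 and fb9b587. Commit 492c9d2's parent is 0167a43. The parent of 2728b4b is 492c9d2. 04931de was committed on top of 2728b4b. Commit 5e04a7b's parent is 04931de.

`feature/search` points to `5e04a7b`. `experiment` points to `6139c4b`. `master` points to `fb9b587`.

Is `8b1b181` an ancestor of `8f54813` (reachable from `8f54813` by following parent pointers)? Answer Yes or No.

Ancestors of 8f54813 (commits reachable by following parents): {8b1b181, 8f54813, fb0c6df}.
8b1b181 is in that set, so it is an ancestor of 8f54813.

Yes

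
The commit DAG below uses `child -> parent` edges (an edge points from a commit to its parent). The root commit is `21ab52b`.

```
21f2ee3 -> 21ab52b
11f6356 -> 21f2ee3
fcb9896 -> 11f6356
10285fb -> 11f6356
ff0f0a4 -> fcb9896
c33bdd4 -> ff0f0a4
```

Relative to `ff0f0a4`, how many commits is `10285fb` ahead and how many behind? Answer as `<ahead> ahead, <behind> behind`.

Reachable from 10285fb: {10285fb, 11f6356, 21ab52b, 21f2ee3}.
Reachable from ff0f0a4: {11f6356, 21ab52b, 21f2ee3, fcb9896, ff0f0a4}.
Only in 10285fb's history (ahead): {10285fb} — 1.
Only in ff0f0a4's history (behind): {fcb9896, ff0f0a4} — 2.

1 ahead, 2 behind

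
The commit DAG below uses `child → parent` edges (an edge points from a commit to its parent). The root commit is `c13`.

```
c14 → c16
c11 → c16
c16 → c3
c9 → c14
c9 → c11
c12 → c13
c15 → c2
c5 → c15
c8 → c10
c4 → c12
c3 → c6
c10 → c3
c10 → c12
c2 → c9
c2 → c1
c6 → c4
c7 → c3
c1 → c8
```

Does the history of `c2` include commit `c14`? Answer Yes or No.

Ancestors of c2 (commits reachable by following parents): {c1, c10, c11, c12, c13, c14, c16, c2, c3, c4, c6, c8, c9}.
c14 is in that set, so it is an ancestor of c2.

Yes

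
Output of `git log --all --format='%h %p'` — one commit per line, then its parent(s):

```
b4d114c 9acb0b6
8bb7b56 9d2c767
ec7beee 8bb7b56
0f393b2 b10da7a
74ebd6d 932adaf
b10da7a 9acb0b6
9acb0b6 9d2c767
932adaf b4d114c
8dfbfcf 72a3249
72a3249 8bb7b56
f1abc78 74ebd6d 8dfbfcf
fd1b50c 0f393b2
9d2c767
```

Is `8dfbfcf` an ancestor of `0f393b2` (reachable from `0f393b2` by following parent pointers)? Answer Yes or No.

Ancestors of 0f393b2: {0f393b2, 9acb0b6, 9d2c767, b10da7a}.
8dfbfcf is not in that set, so it is not an ancestor of 0f393b2.

No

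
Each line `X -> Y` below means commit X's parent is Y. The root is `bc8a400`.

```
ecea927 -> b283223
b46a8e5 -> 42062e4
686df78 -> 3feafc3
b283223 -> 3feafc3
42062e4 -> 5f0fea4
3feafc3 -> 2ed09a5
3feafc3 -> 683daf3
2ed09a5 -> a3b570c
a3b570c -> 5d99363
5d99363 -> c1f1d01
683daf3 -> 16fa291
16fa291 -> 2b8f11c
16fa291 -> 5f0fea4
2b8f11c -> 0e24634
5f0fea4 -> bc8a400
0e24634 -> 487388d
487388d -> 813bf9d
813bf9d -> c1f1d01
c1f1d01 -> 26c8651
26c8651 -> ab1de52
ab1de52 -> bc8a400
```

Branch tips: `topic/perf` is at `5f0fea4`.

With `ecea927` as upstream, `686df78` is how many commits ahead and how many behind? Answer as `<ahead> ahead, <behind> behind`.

Reachable from 686df78: {0e24634, 16fa291, 26c8651, 2b8f11c, 2ed09a5, 3feafc3, 487388d, 5d99363, 5f0fea4, 683daf3, 686df78, 813bf9d, a3b570c, ab1de52, bc8a400, c1f1d01}.
Reachable from ecea927: {0e24634, 16fa291, 26c8651, 2b8f11c, 2ed09a5, 3feafc3, 487388d, 5d99363, 5f0fea4, 683daf3, 813bf9d, a3b570c, ab1de52, b283223, bc8a400, c1f1d01, ecea927}.
Only in 686df78's history (ahead): {686df78} — 1.
Only in ecea927's history (behind): {b283223, ecea927} — 2.

1 ahead, 2 behind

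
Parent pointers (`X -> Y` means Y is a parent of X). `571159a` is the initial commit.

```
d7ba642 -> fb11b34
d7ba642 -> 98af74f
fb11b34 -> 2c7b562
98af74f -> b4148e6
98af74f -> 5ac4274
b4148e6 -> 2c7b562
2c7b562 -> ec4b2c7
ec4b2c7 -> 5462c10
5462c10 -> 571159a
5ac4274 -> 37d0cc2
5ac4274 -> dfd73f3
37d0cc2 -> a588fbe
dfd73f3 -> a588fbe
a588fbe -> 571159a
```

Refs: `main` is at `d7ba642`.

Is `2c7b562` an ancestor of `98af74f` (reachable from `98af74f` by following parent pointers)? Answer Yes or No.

Ancestors of 98af74f (commits reachable by following parents): {2c7b562, 37d0cc2, 5462c10, 571159a, 5ac4274, 98af74f, a588fbe, b4148e6, dfd73f3, ec4b2c7}.
2c7b562 is in that set, so it is an ancestor of 98af74f.

Yes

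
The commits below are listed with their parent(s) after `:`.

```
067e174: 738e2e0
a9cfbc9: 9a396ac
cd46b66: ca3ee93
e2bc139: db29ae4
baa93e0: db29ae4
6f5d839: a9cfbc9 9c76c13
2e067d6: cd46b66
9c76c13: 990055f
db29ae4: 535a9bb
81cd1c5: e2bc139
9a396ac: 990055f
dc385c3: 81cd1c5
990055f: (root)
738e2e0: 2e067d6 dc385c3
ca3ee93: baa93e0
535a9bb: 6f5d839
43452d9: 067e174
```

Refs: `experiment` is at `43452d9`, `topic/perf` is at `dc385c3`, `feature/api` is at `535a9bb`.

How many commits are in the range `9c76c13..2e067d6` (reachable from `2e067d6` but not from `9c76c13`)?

9

Reachable from 2e067d6: {2e067d6, 535a9bb, 6f5d839, 990055f, 9a396ac, 9c76c13, a9cfbc9, baa93e0, ca3ee93, cd46b66, db29ae4}.
Reachable from 9c76c13: {990055f, 9c76c13}.
In 2e067d6's history but not 9c76c13's: {2e067d6, 535a9bb, 6f5d839, 9a396ac, a9cfbc9, baa93e0, ca3ee93, cd46b66, db29ae4} — 9 commits.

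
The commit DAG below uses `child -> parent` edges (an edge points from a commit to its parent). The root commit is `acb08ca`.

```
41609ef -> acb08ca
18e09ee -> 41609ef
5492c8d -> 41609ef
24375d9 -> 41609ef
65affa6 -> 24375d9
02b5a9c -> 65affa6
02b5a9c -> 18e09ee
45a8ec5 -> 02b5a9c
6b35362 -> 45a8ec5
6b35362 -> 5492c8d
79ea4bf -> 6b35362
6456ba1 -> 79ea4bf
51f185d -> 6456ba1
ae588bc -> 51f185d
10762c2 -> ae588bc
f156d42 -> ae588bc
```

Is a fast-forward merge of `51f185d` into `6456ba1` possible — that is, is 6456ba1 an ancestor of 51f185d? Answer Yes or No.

A fast-forward from 6456ba1 to 51f185d is possible iff 6456ba1 is an ancestor of 51f185d.
Ancestors of 51f185d: {02b5a9c, 18e09ee, 24375d9, 41609ef, 45a8ec5, 51f185d, 5492c8d, 6456ba1, 65affa6, 6b35362, 79ea4bf, acb08ca}.
6456ba1 is among them, so fast-forward is possible.

Yes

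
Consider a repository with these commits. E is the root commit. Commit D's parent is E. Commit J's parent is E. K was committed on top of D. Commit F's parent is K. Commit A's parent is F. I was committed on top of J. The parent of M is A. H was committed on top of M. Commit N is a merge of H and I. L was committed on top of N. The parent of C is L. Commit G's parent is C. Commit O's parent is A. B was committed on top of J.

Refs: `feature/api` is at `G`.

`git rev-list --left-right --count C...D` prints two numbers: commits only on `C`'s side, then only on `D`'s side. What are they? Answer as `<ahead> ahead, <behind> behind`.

Reachable from C: {A, C, D, E, F, H, I, J, K, L, M, N}.
Reachable from D: {D, E}.
Only in C's history (ahead): {A, C, F, H, I, J, K, L, M, N} — 10.
Only in D's history (behind): {} — 0.

10 ahead, 0 behind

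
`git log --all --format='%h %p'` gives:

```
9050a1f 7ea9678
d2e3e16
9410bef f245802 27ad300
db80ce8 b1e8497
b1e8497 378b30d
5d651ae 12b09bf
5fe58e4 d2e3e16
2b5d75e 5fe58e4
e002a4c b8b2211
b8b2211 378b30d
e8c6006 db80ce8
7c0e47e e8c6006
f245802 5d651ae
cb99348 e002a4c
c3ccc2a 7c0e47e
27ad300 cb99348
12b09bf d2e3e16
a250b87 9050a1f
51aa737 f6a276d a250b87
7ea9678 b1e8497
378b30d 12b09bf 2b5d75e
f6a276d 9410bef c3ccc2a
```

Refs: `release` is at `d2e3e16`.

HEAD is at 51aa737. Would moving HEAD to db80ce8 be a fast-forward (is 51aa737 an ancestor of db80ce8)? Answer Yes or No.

A fast-forward from 51aa737 to db80ce8 is possible iff 51aa737 is an ancestor of db80ce8.
Ancestors of db80ce8: {12b09bf, 2b5d75e, 378b30d, 5fe58e4, b1e8497, d2e3e16, db80ce8}.
51aa737 is not among them, so fast-forward is not possible.

No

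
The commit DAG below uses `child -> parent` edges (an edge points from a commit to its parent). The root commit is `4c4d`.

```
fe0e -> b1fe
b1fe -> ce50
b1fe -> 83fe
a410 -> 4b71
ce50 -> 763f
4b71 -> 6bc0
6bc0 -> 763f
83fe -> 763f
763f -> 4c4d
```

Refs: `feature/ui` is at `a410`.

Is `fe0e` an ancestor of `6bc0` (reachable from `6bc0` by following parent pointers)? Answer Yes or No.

No

Ancestors of 6bc0: {4c4d, 6bc0, 763f}.
fe0e is not in that set, so it is not an ancestor of 6bc0.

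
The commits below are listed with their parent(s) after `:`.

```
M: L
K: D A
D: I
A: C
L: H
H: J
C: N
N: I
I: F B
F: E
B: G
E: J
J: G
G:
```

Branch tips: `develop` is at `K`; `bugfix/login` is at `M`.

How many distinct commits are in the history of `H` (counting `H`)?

3

Walking parent pointers from H: reachable set = {G, H, J}.
That is 3 commits.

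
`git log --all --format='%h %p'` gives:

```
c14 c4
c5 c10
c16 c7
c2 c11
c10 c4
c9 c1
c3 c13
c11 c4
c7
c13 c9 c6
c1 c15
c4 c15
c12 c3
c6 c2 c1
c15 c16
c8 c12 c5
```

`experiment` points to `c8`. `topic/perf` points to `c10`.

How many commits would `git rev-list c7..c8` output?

14

Reachable from c8: {c1, c10, c11, c12, c13, c15, c16, c2, c3, c4, c5, c6, c7, c8, c9}.
Reachable from c7: {c7}.
In c8's history but not c7's: {c1, c10, c11, c12, c13, c15, c16, c2, c3, c4, c5, c6, c8, c9} — 14 commits.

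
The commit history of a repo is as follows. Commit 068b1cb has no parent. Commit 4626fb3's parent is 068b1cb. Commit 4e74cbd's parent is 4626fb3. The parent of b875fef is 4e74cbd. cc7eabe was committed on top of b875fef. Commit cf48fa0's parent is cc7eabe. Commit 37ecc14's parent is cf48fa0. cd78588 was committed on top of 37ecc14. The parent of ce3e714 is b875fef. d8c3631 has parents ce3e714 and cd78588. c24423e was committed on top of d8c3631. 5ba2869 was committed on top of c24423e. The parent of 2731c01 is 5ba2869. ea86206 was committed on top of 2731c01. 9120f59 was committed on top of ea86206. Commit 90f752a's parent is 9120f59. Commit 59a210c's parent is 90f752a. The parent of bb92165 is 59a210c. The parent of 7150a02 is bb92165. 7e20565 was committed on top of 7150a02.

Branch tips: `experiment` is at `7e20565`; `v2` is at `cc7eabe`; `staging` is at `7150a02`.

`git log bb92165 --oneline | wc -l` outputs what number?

18

Walking parent pointers from bb92165: reachable set = {068b1cb, 2731c01, 37ecc14, 4626fb3, 4e74cbd, 59a210c, 5ba2869, 90f752a, 9120f59, b875fef, bb92165, c24423e, cc7eabe, cd78588, ce3e714, cf48fa0, d8c3631, ea86206}.
That is 18 commits.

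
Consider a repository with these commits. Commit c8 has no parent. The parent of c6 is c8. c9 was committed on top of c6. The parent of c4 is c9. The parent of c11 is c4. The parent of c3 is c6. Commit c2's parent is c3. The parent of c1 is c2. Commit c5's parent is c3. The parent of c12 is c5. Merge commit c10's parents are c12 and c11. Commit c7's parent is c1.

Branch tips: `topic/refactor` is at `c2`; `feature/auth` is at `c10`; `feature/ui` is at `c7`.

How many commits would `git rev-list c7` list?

Walking parent pointers from c7: reachable set = {c1, c2, c3, c6, c7, c8}.
That is 6 commits.

6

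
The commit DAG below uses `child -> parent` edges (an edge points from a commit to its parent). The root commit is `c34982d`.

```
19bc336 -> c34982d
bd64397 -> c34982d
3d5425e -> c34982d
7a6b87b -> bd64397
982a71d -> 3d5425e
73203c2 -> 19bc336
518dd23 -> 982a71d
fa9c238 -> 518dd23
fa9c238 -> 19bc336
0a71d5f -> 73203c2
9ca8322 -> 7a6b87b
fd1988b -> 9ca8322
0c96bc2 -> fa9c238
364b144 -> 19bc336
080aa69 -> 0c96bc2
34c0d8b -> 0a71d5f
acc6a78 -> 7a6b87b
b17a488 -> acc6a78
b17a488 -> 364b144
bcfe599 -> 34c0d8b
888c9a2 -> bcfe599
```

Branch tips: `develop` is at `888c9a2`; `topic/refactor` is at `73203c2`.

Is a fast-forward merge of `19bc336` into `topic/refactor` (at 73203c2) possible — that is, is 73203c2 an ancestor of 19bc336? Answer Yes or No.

No

A fast-forward from 73203c2 to 19bc336 is possible iff 73203c2 is an ancestor of 19bc336.
Ancestors of 19bc336: {19bc336, c34982d}.
73203c2 is not among them, so fast-forward is not possible.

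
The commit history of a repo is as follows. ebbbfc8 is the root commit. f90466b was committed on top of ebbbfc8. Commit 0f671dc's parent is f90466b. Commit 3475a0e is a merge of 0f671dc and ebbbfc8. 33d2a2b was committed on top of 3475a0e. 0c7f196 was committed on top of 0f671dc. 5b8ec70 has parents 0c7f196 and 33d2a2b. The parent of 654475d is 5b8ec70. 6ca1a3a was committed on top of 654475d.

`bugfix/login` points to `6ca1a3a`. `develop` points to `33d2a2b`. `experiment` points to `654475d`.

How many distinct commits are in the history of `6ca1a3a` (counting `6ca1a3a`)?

9

Walking parent pointers from 6ca1a3a: reachable set = {0c7f196, 0f671dc, 33d2a2b, 3475a0e, 5b8ec70, 654475d, 6ca1a3a, ebbbfc8, f90466b}.
That is 9 commits.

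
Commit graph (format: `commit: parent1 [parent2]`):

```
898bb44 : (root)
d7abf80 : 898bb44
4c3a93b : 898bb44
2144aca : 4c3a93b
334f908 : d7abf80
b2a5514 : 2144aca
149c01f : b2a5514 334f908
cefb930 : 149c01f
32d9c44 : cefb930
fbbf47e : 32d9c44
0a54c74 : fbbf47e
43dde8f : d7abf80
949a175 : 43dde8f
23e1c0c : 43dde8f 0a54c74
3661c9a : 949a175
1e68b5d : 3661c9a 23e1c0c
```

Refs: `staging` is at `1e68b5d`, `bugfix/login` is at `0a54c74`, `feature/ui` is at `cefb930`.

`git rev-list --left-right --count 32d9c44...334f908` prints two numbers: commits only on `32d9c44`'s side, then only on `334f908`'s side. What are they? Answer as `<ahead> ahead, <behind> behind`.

Reachable from 32d9c44: {149c01f, 2144aca, 32d9c44, 334f908, 4c3a93b, 898bb44, b2a5514, cefb930, d7abf80}.
Reachable from 334f908: {334f908, 898bb44, d7abf80}.
Only in 32d9c44's history (ahead): {149c01f, 2144aca, 32d9c44, 4c3a93b, b2a5514, cefb930} — 6.
Only in 334f908's history (behind): {} — 0.

6 ahead, 0 behind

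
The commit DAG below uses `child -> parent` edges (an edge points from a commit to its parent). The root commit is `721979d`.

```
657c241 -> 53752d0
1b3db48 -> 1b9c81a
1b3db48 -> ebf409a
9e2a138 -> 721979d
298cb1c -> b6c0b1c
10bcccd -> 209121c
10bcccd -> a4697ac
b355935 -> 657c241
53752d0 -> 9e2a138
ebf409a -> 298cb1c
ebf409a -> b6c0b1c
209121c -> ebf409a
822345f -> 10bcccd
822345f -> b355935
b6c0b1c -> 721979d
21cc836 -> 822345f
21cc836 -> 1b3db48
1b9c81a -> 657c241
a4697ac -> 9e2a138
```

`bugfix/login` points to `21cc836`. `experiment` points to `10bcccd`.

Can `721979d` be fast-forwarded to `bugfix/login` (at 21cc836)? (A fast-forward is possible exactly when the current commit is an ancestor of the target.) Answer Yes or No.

A fast-forward from 721979d to 21cc836 is possible iff 721979d is an ancestor of 21cc836.
Ancestors of 21cc836: {10bcccd, 1b3db48, 1b9c81a, 209121c, 21cc836, 298cb1c, 53752d0, 657c241, 721979d, 822345f, 9e2a138, a4697ac, b355935, b6c0b1c, ebf409a}.
721979d is among them, so fast-forward is possible.

Yes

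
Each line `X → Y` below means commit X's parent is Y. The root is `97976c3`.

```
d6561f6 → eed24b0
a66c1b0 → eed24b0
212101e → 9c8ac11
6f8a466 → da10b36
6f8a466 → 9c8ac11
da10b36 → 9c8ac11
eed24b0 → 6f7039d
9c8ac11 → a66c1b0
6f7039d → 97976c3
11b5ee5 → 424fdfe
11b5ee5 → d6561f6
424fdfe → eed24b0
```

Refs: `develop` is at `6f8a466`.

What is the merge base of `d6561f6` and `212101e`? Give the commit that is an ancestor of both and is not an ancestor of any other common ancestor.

Ancestors of d6561f6: {6f7039d, 97976c3, d6561f6, eed24b0}.
Ancestors of 212101e: {212101e, 6f7039d, 97976c3, 9c8ac11, a66c1b0, eed24b0}.
Common ancestors: {6f7039d, 97976c3, eed24b0}.
Among these, eed24b0 is not an ancestor of any other common ancestor — it is the merge base.

eed24b0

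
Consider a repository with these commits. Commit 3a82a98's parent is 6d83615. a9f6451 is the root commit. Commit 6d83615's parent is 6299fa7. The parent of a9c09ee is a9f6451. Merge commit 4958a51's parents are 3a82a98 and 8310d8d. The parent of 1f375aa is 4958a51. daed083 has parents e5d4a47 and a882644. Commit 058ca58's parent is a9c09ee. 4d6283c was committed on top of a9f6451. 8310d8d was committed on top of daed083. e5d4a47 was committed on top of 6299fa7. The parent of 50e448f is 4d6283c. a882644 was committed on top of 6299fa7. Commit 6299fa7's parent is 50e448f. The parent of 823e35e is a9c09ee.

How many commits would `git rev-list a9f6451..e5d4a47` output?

Reachable from e5d4a47: {4d6283c, 50e448f, 6299fa7, a9f6451, e5d4a47}.
Reachable from a9f6451: {a9f6451}.
In e5d4a47's history but not a9f6451's: {4d6283c, 50e448f, 6299fa7, e5d4a47} — 4 commits.

4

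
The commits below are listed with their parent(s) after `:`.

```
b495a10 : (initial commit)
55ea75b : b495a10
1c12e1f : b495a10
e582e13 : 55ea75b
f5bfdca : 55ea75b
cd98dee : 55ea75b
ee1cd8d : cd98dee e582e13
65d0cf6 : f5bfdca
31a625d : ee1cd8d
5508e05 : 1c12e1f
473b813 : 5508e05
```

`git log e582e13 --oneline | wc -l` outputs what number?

Walking parent pointers from e582e13: reachable set = {55ea75b, b495a10, e582e13}.
That is 3 commits.

3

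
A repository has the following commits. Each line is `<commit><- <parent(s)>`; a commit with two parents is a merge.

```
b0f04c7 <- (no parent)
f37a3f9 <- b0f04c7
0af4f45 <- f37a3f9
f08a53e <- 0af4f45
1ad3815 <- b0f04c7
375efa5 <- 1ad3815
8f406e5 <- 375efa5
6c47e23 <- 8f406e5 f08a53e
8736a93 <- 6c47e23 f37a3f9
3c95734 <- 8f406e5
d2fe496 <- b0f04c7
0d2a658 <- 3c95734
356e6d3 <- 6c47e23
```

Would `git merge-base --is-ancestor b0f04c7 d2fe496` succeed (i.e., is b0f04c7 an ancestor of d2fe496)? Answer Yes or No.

Ancestors of d2fe496 (commits reachable by following parents): {b0f04c7, d2fe496}.
b0f04c7 is in that set, so it is an ancestor of d2fe496.

Yes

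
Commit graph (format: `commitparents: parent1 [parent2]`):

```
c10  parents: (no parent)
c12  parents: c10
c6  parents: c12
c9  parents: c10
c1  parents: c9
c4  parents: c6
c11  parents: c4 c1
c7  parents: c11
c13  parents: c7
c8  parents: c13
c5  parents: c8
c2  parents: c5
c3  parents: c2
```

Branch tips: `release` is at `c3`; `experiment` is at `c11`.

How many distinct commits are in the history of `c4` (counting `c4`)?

Walking parent pointers from c4: reachable set = {c10, c12, c4, c6}.
That is 4 commits.

4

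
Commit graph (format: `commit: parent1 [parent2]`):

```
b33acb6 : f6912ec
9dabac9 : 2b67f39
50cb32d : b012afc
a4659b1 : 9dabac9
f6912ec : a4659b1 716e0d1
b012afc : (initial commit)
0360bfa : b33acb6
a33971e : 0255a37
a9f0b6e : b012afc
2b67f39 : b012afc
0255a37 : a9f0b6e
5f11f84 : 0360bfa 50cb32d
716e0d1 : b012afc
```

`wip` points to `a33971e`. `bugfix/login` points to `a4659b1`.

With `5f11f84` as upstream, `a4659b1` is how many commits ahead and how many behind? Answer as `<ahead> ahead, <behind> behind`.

Reachable from a4659b1: {2b67f39, 9dabac9, a4659b1, b012afc}.
Reachable from 5f11f84: {0360bfa, 2b67f39, 50cb32d, 5f11f84, 716e0d1, 9dabac9, a4659b1, b012afc, b33acb6, f6912ec}.
Only in a4659b1's history (ahead): {} — 0.
Only in 5f11f84's history (behind): {0360bfa, 50cb32d, 5f11f84, 716e0d1, b33acb6, f6912ec} — 6.

0 ahead, 6 behind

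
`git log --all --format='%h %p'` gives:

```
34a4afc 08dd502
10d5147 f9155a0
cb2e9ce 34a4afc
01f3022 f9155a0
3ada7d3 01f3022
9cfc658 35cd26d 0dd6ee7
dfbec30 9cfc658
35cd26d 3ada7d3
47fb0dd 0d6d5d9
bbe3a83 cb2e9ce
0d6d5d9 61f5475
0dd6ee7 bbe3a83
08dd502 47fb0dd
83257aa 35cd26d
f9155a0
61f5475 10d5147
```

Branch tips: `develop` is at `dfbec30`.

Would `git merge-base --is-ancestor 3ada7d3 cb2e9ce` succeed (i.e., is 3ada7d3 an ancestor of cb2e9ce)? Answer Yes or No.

No

Ancestors of cb2e9ce: {08dd502, 0d6d5d9, 10d5147, 34a4afc, 47fb0dd, 61f5475, cb2e9ce, f9155a0}.
3ada7d3 is not in that set, so it is not an ancestor of cb2e9ce.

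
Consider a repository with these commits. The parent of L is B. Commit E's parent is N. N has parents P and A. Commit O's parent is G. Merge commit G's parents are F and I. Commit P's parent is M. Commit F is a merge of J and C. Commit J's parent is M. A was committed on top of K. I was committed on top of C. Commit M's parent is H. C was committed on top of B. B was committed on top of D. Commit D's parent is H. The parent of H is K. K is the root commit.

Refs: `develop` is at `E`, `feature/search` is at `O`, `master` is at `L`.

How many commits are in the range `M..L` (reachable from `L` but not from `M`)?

3

Reachable from L: {B, D, H, K, L}.
Reachable from M: {H, K, M}.
In L's history but not M's: {B, D, L} — 3 commits.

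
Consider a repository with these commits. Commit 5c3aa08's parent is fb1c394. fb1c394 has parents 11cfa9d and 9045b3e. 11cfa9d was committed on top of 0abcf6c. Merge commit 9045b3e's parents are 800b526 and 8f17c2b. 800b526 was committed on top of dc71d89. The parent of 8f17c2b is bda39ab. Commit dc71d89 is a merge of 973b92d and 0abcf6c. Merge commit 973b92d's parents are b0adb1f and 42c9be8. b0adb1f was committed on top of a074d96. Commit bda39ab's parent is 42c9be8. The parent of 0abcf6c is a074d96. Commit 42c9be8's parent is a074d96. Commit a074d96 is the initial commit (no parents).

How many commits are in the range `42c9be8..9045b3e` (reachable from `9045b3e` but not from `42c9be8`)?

8

Reachable from 9045b3e: {0abcf6c, 42c9be8, 800b526, 8f17c2b, 9045b3e, 973b92d, a074d96, b0adb1f, bda39ab, dc71d89}.
Reachable from 42c9be8: {42c9be8, a074d96}.
In 9045b3e's history but not 42c9be8's: {0abcf6c, 800b526, 8f17c2b, 9045b3e, 973b92d, b0adb1f, bda39ab, dc71d89} — 8 commits.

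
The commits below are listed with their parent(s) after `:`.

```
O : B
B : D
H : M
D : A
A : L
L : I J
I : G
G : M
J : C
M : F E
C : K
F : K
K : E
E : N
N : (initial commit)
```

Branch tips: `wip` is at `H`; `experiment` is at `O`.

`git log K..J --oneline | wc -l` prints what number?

2

Reachable from J: {C, E, J, K, N}.
Reachable from K: {E, K, N}.
In J's history but not K's: {C, J} — 2 commits.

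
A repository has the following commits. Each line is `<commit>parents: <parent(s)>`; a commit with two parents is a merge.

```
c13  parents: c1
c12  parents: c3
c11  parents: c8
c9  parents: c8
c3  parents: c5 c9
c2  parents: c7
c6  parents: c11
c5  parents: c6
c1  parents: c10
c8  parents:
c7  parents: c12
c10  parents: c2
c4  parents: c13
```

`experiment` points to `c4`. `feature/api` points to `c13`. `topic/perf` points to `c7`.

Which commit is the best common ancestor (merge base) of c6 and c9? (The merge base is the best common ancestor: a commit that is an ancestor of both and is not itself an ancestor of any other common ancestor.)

c8

Ancestors of c6: {c11, c6, c8}.
Ancestors of c9: {c8, c9}.
Common ancestors: {c8}.
The only common ancestor is c8, so it is the merge base.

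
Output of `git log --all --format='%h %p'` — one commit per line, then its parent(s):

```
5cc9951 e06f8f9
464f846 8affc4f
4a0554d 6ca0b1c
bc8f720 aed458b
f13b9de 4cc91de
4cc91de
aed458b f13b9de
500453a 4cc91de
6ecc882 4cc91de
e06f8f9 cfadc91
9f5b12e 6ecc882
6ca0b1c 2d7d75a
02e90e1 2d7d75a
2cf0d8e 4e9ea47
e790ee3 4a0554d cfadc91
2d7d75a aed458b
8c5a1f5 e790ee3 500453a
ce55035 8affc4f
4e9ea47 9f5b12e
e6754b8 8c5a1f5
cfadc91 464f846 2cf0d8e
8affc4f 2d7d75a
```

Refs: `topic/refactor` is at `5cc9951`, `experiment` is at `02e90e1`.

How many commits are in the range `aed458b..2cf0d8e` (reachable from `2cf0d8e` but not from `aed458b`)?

Reachable from 2cf0d8e: {2cf0d8e, 4cc91de, 4e9ea47, 6ecc882, 9f5b12e}.
Reachable from aed458b: {4cc91de, aed458b, f13b9de}.
In 2cf0d8e's history but not aed458b's: {2cf0d8e, 4e9ea47, 6ecc882, 9f5b12e} — 4 commits.

4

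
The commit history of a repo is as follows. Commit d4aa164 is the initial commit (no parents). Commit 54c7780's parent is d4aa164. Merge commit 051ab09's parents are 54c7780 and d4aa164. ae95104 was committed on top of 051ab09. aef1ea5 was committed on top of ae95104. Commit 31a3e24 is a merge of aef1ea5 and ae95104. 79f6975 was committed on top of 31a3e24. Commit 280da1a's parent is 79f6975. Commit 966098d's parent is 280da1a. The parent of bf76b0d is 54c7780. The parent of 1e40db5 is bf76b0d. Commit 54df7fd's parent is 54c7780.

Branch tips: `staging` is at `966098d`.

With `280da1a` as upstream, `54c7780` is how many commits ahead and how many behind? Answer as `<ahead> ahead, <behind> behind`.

0 ahead, 6 behind

Reachable from 54c7780: {54c7780, d4aa164}.
Reachable from 280da1a: {051ab09, 280da1a, 31a3e24, 54c7780, 79f6975, ae95104, aef1ea5, d4aa164}.
Only in 54c7780's history (ahead): {} — 0.
Only in 280da1a's history (behind): {051ab09, 280da1a, 31a3e24, 79f6975, ae95104, aef1ea5} — 6.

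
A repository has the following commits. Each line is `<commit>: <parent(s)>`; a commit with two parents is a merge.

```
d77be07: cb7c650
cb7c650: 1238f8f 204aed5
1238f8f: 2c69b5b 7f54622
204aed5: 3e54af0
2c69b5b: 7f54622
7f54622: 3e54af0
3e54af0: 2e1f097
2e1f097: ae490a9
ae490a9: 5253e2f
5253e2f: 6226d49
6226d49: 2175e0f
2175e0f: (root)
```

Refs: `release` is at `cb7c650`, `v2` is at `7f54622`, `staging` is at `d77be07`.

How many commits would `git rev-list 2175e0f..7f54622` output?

6

Reachable from 7f54622: {2175e0f, 2e1f097, 3e54af0, 5253e2f, 6226d49, 7f54622, ae490a9}.
Reachable from 2175e0f: {2175e0f}.
In 7f54622's history but not 2175e0f's: {2e1f097, 3e54af0, 5253e2f, 6226d49, 7f54622, ae490a9} — 6 commits.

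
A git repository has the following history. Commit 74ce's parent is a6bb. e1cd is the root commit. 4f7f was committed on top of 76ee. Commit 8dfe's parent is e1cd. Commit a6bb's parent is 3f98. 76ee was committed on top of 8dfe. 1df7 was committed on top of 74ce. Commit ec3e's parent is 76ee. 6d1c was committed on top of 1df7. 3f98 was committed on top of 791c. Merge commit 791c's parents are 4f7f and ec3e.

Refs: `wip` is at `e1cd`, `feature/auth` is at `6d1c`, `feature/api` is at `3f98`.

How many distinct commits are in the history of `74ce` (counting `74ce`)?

9

Walking parent pointers from 74ce: reachable set = {3f98, 4f7f, 74ce, 76ee, 791c, 8dfe, a6bb, e1cd, ec3e}.
That is 9 commits.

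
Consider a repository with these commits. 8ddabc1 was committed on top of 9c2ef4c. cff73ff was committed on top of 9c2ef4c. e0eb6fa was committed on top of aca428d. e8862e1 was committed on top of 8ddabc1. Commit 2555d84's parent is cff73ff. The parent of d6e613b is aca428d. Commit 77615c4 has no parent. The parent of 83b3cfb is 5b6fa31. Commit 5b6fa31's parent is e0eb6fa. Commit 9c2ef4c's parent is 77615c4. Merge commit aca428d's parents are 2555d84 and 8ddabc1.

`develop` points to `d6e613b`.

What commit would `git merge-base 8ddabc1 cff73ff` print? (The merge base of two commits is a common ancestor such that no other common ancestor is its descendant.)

Ancestors of 8ddabc1: {77615c4, 8ddabc1, 9c2ef4c}.
Ancestors of cff73ff: {77615c4, 9c2ef4c, cff73ff}.
Common ancestors: {77615c4, 9c2ef4c}.
Among these, 9c2ef4c is not an ancestor of any other common ancestor — it is the merge base.

9c2ef4c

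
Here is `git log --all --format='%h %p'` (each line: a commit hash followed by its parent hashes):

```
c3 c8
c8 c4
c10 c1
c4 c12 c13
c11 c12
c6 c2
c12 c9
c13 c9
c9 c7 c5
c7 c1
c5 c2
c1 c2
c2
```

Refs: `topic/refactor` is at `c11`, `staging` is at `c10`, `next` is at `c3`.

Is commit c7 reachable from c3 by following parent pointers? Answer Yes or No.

Ancestors of c3 (commits reachable by following parents): {c1, c12, c13, c2, c3, c4, c5, c7, c8, c9}.
c7 is in that set, so it is an ancestor of c3.

Yes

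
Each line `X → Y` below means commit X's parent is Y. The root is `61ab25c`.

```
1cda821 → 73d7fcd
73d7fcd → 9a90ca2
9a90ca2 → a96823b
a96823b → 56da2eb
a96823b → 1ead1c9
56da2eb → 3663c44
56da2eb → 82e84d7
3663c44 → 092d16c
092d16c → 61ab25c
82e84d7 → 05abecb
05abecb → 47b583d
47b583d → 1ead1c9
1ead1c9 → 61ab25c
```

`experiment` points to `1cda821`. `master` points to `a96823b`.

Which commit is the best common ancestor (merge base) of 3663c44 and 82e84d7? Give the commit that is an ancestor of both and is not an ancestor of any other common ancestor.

61ab25c

Ancestors of 3663c44: {092d16c, 3663c44, 61ab25c}.
Ancestors of 82e84d7: {05abecb, 1ead1c9, 47b583d, 61ab25c, 82e84d7}.
Common ancestors: {61ab25c}.
The only common ancestor is 61ab25c, so it is the merge base.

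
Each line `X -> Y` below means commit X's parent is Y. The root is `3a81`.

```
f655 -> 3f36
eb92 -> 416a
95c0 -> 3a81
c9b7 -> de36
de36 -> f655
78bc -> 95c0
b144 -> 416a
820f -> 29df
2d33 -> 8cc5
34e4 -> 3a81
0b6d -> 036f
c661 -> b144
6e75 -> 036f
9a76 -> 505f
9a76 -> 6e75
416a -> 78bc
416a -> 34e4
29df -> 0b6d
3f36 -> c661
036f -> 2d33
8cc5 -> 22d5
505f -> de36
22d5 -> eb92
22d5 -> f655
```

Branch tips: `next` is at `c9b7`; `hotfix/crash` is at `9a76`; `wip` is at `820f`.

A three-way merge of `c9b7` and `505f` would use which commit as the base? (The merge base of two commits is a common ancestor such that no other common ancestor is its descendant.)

de36

Ancestors of c9b7: {34e4, 3a81, 3f36, 416a, 78bc, 95c0, b144, c661, c9b7, de36, f655}.
Ancestors of 505f: {34e4, 3a81, 3f36, 416a, 505f, 78bc, 95c0, b144, c661, de36, f655}.
Common ancestors: {34e4, 3a81, 3f36, 416a, 78bc, 95c0, b144, c661, de36, f655}.
Among these, de36 is not an ancestor of any other common ancestor — it is the merge base.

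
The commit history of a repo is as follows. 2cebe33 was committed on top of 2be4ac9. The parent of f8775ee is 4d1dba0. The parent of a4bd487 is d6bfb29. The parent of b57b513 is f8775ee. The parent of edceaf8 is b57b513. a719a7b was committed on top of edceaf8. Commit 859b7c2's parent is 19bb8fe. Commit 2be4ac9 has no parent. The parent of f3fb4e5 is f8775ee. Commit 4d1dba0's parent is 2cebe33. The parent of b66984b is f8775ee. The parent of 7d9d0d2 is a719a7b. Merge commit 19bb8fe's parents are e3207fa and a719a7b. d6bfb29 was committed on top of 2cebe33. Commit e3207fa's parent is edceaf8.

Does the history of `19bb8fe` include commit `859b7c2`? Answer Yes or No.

No

Ancestors of 19bb8fe: {19bb8fe, 2be4ac9, 2cebe33, 4d1dba0, a719a7b, b57b513, e3207fa, edceaf8, f8775ee}.
859b7c2 is not in that set, so it is not an ancestor of 19bb8fe.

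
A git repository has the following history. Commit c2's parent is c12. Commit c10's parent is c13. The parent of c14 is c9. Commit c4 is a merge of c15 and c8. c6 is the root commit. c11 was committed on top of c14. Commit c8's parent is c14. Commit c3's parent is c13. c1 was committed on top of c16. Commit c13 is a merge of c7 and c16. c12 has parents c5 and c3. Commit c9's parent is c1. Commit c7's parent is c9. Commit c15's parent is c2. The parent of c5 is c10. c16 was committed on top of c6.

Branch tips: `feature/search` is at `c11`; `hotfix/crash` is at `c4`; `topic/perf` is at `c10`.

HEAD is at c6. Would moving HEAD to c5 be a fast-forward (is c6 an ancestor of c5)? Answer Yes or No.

A fast-forward from c6 to c5 is possible iff c6 is an ancestor of c5.
Ancestors of c5: {c1, c10, c13, c16, c5, c6, c7, c9}.
c6 is among them, so fast-forward is possible.

Yes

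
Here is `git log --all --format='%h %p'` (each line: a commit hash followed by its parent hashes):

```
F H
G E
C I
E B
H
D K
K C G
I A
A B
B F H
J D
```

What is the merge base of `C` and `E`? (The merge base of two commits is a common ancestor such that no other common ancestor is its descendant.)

B

Ancestors of C: {A, B, C, F, H, I}.
Ancestors of E: {B, E, F, H}.
Common ancestors: {B, F, H}.
Among these, B is not an ancestor of any other common ancestor — it is the merge base.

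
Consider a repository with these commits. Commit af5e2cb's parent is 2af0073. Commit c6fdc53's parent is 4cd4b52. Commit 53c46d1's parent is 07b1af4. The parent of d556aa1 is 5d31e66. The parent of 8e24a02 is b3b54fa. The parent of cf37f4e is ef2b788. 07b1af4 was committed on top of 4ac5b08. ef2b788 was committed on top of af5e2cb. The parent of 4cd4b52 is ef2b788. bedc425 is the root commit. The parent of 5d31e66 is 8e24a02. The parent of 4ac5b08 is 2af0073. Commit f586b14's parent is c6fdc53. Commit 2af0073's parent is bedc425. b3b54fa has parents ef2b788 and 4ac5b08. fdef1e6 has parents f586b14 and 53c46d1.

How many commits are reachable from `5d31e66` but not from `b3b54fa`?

Reachable from 5d31e66: {2af0073, 4ac5b08, 5d31e66, 8e24a02, af5e2cb, b3b54fa, bedc425, ef2b788}.
Reachable from b3b54fa: {2af0073, 4ac5b08, af5e2cb, b3b54fa, bedc425, ef2b788}.
In 5d31e66's history but not b3b54fa's: {5d31e66, 8e24a02} — 2 commits.

2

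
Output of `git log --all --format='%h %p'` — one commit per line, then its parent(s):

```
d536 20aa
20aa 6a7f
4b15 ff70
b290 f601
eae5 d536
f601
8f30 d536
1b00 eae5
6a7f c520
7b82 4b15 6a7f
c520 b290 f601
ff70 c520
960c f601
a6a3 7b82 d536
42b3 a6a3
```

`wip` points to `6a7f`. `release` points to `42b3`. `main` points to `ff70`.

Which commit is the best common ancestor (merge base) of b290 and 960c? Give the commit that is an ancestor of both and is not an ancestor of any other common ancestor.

f601

Ancestors of b290: {b290, f601}.
Ancestors of 960c: {960c, f601}.
Common ancestors: {f601}.
The only common ancestor is f601, so it is the merge base.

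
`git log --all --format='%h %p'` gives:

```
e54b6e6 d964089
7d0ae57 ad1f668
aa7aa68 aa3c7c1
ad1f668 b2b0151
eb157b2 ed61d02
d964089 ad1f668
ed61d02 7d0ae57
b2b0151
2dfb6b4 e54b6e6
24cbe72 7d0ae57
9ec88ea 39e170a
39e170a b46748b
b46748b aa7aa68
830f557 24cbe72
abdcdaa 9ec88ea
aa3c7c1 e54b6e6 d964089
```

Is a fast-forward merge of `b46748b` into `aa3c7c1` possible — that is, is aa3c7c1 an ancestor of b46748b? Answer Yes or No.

Yes

A fast-forward from aa3c7c1 to b46748b is possible iff aa3c7c1 is an ancestor of b46748b.
Ancestors of b46748b: {aa3c7c1, aa7aa68, ad1f668, b2b0151, b46748b, d964089, e54b6e6}.
aa3c7c1 is among them, so fast-forward is possible.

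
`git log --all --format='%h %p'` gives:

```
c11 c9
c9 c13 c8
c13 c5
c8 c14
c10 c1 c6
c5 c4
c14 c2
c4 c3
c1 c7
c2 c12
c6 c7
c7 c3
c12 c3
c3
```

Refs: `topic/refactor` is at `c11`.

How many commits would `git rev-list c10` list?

Walking parent pointers from c10: reachable set = {c1, c10, c3, c6, c7}.
That is 5 commits.

5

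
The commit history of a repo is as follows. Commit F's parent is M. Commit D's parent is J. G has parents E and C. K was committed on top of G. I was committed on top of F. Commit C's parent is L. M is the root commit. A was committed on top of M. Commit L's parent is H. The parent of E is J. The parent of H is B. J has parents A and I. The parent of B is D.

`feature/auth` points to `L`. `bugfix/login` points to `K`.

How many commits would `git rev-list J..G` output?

7

Reachable from G: {A, B, C, D, E, F, G, H, I, J, L, M}.
Reachable from J: {A, F, I, J, M}.
In G's history but not J's: {B, C, D, E, G, H, L} — 7 commits.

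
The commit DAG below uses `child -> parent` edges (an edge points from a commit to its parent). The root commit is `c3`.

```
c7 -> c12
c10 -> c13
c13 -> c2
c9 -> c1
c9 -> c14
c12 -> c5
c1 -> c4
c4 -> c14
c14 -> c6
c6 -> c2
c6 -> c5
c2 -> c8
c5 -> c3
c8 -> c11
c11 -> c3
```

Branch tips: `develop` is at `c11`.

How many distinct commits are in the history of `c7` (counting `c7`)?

4

Walking parent pointers from c7: reachable set = {c12, c3, c5, c7}.
That is 4 commits.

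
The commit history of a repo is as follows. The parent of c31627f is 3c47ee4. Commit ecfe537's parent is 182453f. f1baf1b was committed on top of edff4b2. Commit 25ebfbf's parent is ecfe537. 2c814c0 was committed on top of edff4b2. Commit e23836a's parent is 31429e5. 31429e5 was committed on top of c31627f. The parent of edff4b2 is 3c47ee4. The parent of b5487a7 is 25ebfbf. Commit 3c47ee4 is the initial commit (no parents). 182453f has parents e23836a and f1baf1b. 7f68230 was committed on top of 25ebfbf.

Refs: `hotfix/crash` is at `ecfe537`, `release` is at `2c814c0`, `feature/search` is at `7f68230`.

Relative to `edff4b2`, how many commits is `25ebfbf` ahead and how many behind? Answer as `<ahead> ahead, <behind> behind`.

Reachable from 25ebfbf: {182453f, 25ebfbf, 31429e5, 3c47ee4, c31627f, e23836a, ecfe537, edff4b2, f1baf1b}.
Reachable from edff4b2: {3c47ee4, edff4b2}.
Only in 25ebfbf's history (ahead): {182453f, 25ebfbf, 31429e5, c31627f, e23836a, ecfe537, f1baf1b} — 7.
Only in edff4b2's history (behind): {} — 0.

7 ahead, 0 behind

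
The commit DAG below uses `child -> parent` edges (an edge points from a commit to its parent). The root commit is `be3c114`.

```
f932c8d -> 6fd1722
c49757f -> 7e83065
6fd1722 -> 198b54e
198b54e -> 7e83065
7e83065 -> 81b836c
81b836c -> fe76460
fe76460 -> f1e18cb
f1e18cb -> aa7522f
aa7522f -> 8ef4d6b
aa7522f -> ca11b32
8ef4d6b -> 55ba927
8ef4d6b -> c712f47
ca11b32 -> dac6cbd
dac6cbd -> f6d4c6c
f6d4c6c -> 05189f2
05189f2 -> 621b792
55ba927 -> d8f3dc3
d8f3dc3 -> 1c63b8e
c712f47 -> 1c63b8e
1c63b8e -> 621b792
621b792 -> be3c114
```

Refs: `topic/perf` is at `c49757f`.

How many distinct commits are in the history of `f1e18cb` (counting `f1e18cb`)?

13

Walking parent pointers from f1e18cb: reachable set = {05189f2, 1c63b8e, 55ba927, 621b792, 8ef4d6b, aa7522f, be3c114, c712f47, ca11b32, d8f3dc3, dac6cbd, f1e18cb, f6d4c6c}.
That is 13 commits.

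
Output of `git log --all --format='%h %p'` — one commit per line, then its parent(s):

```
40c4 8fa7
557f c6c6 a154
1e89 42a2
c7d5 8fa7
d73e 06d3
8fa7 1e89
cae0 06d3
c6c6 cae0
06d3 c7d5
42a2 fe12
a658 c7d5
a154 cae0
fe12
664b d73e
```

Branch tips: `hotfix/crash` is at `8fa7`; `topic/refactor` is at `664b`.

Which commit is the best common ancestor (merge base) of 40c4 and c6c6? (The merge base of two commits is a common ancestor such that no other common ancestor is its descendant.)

8fa7

Ancestors of 40c4: {1e89, 40c4, 42a2, 8fa7, fe12}.
Ancestors of c6c6: {06d3, 1e89, 42a2, 8fa7, c6c6, c7d5, cae0, fe12}.
Common ancestors: {1e89, 42a2, 8fa7, fe12}.
Among these, 8fa7 is not an ancestor of any other common ancestor — it is the merge base.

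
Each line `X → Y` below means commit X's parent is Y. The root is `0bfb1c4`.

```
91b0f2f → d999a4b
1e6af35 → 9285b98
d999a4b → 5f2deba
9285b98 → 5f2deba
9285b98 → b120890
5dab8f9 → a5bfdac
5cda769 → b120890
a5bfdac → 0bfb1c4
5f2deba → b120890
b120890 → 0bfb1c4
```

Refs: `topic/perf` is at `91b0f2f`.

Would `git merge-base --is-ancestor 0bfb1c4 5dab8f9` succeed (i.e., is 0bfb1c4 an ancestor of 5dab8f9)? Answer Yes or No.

Ancestors of 5dab8f9 (commits reachable by following parents): {0bfb1c4, 5dab8f9, a5bfdac}.
0bfb1c4 is in that set, so it is an ancestor of 5dab8f9.

Yes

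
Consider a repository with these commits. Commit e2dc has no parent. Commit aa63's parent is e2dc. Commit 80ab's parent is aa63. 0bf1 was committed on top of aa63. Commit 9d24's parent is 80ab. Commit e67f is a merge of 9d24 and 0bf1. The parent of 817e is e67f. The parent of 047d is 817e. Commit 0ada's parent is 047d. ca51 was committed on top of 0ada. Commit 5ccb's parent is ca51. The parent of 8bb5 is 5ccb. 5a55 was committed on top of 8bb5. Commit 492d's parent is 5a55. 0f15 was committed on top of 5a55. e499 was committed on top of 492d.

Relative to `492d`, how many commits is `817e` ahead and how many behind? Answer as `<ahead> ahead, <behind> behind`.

Reachable from 817e: {0bf1, 80ab, 817e, 9d24, aa63, e2dc, e67f}.
Reachable from 492d: {047d, 0ada, 0bf1, 492d, 5a55, 5ccb, 80ab, 817e, 8bb5, 9d24, aa63, ca51, e2dc, e67f}.
Only in 817e's history (ahead): {} — 0.
Only in 492d's history (behind): {047d, 0ada, 492d, 5a55, 5ccb, 8bb5, ca51} — 7.

0 ahead, 7 behind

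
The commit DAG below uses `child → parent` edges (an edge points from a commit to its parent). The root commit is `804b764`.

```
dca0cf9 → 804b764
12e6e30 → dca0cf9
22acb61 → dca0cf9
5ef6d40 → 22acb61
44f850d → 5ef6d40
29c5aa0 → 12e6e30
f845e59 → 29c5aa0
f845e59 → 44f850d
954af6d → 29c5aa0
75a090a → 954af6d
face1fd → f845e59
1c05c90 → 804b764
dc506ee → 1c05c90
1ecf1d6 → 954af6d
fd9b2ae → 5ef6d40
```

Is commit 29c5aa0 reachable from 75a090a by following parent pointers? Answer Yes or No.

Yes

Ancestors of 75a090a (commits reachable by following parents): {12e6e30, 29c5aa0, 75a090a, 804b764, 954af6d, dca0cf9}.
29c5aa0 is in that set, so it is an ancestor of 75a090a.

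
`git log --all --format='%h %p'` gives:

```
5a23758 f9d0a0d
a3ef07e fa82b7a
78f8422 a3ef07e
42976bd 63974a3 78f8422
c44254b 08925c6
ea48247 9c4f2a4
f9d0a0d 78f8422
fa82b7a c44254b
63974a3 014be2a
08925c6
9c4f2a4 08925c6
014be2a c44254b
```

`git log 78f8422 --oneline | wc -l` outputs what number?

Walking parent pointers from 78f8422: reachable set = {08925c6, 78f8422, a3ef07e, c44254b, fa82b7a}.
That is 5 commits.

5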